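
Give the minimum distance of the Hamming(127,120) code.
d_min = 3 (every single-error-correcting Hamming code has d_min = 3).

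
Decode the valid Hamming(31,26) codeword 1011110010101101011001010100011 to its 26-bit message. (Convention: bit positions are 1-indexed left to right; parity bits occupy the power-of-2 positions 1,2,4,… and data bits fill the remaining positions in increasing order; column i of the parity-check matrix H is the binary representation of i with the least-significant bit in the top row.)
Parity bits occupy power-of-2 positions; data bits are at positions {3,5,6,7,9,10,11,12,13,14,15,17,18,19,20,21,22,23,24,25,26,27,28,29,30,31} (1-indexed).
Extract: c[3]=1 c[5]=1 c[6]=1 c[7]=0 c[9]=1 c[10]=0 c[11]=1 c[12]=0 c[13]=1 c[14]=1 c[15]=0 c[17]=0 c[18]=1 c[19]=1 c[20]=0 c[21]=0 c[22]=1 c[23]=0 c[24]=1 c[25]=0 c[26]=1 c[27]=0 c[28]=0 c[29]=0 c[30]=1 c[31]=1
Data = 11101010110011001010100011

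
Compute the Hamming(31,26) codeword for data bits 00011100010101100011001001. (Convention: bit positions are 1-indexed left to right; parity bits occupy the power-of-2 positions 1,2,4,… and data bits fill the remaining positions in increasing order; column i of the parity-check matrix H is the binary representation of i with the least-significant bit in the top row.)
Codeword c = d · G (mod 2), d = 00011100010101100011001001:
  c[0] = d·G[:,0] = (00011100010101100011001001)·(11011010101101010101010101) mod 2 = 0+0+0+1+1+0+0+0+0+0+0+1+0+1+0+0+0+0+0+1+0+0+0+0+0+1 mod 2 = 0
  c[1] = d·G[:,1] = (00011100010101100011001001)·(10110110011011001100110011) mod 2 = 0+0+0+1+0+1+0+0+0+1+0+0+0+1+0+0+0+0+0+0+0+0+0+0+0+1 mod 2 = 1
  c[2] = d·G[:,2] = (00011100010101100011001001)·(10000000000000000000000000) mod 2 = 0+0+0+0+0+0+0+0+0+0+0+0+0+0+0+0+0+0+0+0+0+0+0+0+0+0 mod 2 = 0
  c[3] = d·G[:,3] = (00011100010101100011001001)·(01110001111000111100001111) mod 2 = 0+0+0+1+0+0+0+0+0+1+0+0+0+0+1+0+0+0+0+0+0+0+1+0+0+1 mod 2 = 1
  c[4] = d·G[:,4] = (00011100010101100011001001)·(01000000000000000000000000) mod 2 = 0+0+0+0+0+0+0+0+0+0+0+0+0+0+0+0+0+0+0+0+0+0+0+0+0+0 mod 2 = 0
  c[5] = d·G[:,5] = (00011100010101100011001001)·(00100000000000000000000000) mod 2 = 0+0+0+0+0+0+0+0+0+0+0+0+0+0+0+0+0+0+0+0+0+0+0+0+0+0 mod 2 = 0
  c[6] = d·G[:,6] = (00011100010101100011001001)·(00010000000000000000000000) mod 2 = 0+0+0+1+0+0+0+0+0+0+0+0+0+0+0+0+0+0+0+0+0+0+0+0+0+0 mod 2 = 1
  c[7] = d·G[:,7] = (00011100010101100011001001)·(00001111111000000011111111) mod 2 = 0+0+0+0+1+1+0+0+0+1+0+0+0+0+0+0+0+0+1+1+0+0+1+0+0+1 mod 2 = 1
  c[8] = d·G[:,8] = (00011100010101100011001001)·(00001000000000000000000000) mod 2 = 0+0+0+0+1+0+0+0+0+0+0+0+0+0+0+0+0+0+0+0+0+0+0+0+0+0 mod 2 = 1
  c[9] = d·G[:,9] = (00011100010101100011001001)·(00000100000000000000000000) mod 2 = 0+0+0+0+0+1+0+0+0+0+0+0+0+0+0+0+0+0+0+0+0+0+0+0+0+0 mod 2 = 1
  c[10] = d·G[:,10] = (00011100010101100011001001)·(00000010000000000000000000) mod 2 = 0+0+0+0+0+0+0+0+0+0+0+0+0+0+0+0+0+0+0+0+0+0+0+0+0+0 mod 2 = 0
  c[11] = d·G[:,11] = (00011100010101100011001001)·(00000001000000000000000000) mod 2 = 0+0+0+0+0+0+0+0+0+0+0+0+0+0+0+0+0+0+0+0+0+0+0+0+0+0 mod 2 = 0
  c[12] = d·G[:,12] = (00011100010101100011001001)·(00000000100000000000000000) mod 2 = 0+0+0+0+0+0+0+0+0+0+0+0+0+0+0+0+0+0+0+0+0+0+0+0+0+0 mod 2 = 0
  c[13] = d·G[:,13] = (00011100010101100011001001)·(00000000010000000000000000) mod 2 = 0+0+0+0+0+0+0+0+0+1+0+0+0+0+0+0+0+0+0+0+0+0+0+0+0+0 mod 2 = 1
  c[14] = d·G[:,14] = (00011100010101100011001001)·(00000000001000000000000000) mod 2 = 0+0+0+0+0+0+0+0+0+0+0+0+0+0+0+0+0+0+0+0+0+0+0+0+0+0 mod 2 = 0
  c[15] = d·G[:,15] = (00011100010101100011001001)·(00000000000111111111111111) mod 2 = 0+0+0+0+0+0+0+0+0+0+0+1+0+1+1+0+0+0+1+1+0+0+1+0+0+1 mod 2 = 1
  c[16] = d·G[:,16] = (00011100010101100011001001)·(00000000000100000000000000) mod 2 = 0+0+0+0+0+0+0+0+0+0+0+1+0+0+0+0+0+0+0+0+0+0+0+0+0+0 mod 2 = 1
  c[17] = d·G[:,17] = (00011100010101100011001001)·(00000000000010000000000000) mod 2 = 0+0+0+0+0+0+0+0+0+0+0+0+0+0+0+0+0+0+0+0+0+0+0+0+0+0 mod 2 = 0
  c[18] = d·G[:,18] = (00011100010101100011001001)·(00000000000001000000000000) mod 2 = 0+0+0+0+0+0+0+0+0+0+0+0+0+1+0+0+0+0+0+0+0+0+0+0+0+0 mod 2 = 1
  c[19] = d·G[:,19] = (00011100010101100011001001)·(00000000000000100000000000) mod 2 = 0+0+0+0+0+0+0+0+0+0+0+0+0+0+1+0+0+0+0+0+0+0+0+0+0+0 mod 2 = 1
  c[20] = d·G[:,20] = (00011100010101100011001001)·(00000000000000010000000000) mod 2 = 0+0+0+0+0+0+0+0+0+0+0+0+0+0+0+0+0+0+0+0+0+0+0+0+0+0 mod 2 = 0
  c[21] = d·G[:,21] = (00011100010101100011001001)·(00000000000000001000000000) mod 2 = 0+0+0+0+0+0+0+0+0+0+0+0+0+0+0+0+0+0+0+0+0+0+0+0+0+0 mod 2 = 0
  c[22] = d·G[:,22] = (00011100010101100011001001)·(00000000000000000100000000) mod 2 = 0+0+0+0+0+0+0+0+0+0+0+0+0+0+0+0+0+0+0+0+0+0+0+0+0+0 mod 2 = 0
  c[23] = d·G[:,23] = (00011100010101100011001001)·(00000000000000000010000000) mod 2 = 0+0+0+0+0+0+0+0+0+0+0+0+0+0+0+0+0+0+1+0+0+0+0+0+0+0 mod 2 = 1
  c[24] = d·G[:,24] = (00011100010101100011001001)·(00000000000000000001000000) mod 2 = 0+0+0+0+0+0+0+0+0+0+0+0+0+0+0+0+0+0+0+1+0+0+0+0+0+0 mod 2 = 1
  c[25] = d·G[:,25] = (00011100010101100011001001)·(00000000000000000000100000) mod 2 = 0+0+0+0+0+0+0+0+0+0+0+0+0+0+0+0+0+0+0+0+0+0+0+0+0+0 mod 2 = 0
  c[26] = d·G[:,26] = (00011100010101100011001001)·(00000000000000000000010000) mod 2 = 0+0+0+0+0+0+0+0+0+0+0+0+0+0+0+0+0+0+0+0+0+0+0+0+0+0 mod 2 = 0
  c[27] = d·G[:,27] = (00011100010101100011001001)·(00000000000000000000001000) mod 2 = 0+0+0+0+0+0+0+0+0+0+0+0+0+0+0+0+0+0+0+0+0+0+1+0+0+0 mod 2 = 1
  c[28] = d·G[:,28] = (00011100010101100011001001)·(00000000000000000000000100) mod 2 = 0+0+0+0+0+0+0+0+0+0+0+0+0+0+0+0+0+0+0+0+0+0+0+0+0+0 mod 2 = 0
  c[29] = d·G[:,29] = (00011100010101100011001001)·(00000000000000000000000010) mod 2 = 0+0+0+0+0+0+0+0+0+0+0+0+0+0+0+0+0+0+0+0+0+0+0+0+0+0 mod 2 = 0
  c[30] = d·G[:,30] = (00011100010101100011001001)·(00000000000000000000000001) mod 2 = 0+0+0+0+0+0+0+0+0+0+0+0+0+0+0+0+0+0+0+0+0+0+0+0+0+1 mod 2 = 1
Codeword = 0101001111000101101100011001001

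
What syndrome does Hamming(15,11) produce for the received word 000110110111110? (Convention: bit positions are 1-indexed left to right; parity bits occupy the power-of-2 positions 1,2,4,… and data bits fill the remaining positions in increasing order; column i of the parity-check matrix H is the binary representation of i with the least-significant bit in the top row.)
Syndrome s = H · r^T (mod 2), r = 000110110111110:
  s[0] = (101010101010101)·(000110110111110) mod 2 = 0+0+0+0+1+0+1+0+0+0+1+0+1+0+0 mod 2 = 0
  s[1] = (011001100110011)·(000110110111110) mod 2 = 0+0+0+0+0+0+1+0+0+1+1+0+0+1+0 mod 2 = 0
  s[2] = (000111100001111)·(000110110111110) mod 2 = 0+0+0+1+1+0+1+0+0+0+0+1+1+1+0 mod 2 = 0
  s[3] = (000000011111111)·(000110110111110) mod 2 = 0+0+0+0+0+0+0+1+0+1+1+1+1+1+0 mod 2 = 0
Syndrome = 0000
s = 0: no error detected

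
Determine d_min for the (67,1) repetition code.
d_min = 67 (the only two codewords are 0…0 and 1…1, differing in all 67 positions).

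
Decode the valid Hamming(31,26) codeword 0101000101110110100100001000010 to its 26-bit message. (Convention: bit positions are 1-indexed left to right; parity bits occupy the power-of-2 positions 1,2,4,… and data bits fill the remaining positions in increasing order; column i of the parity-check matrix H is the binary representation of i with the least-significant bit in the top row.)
Parity bits occupy power-of-2 positions; data bits are at positions {3,5,6,7,9,10,11,12,13,14,15,17,18,19,20,21,22,23,24,25,26,27,28,29,30,31} (1-indexed).
Extract: c[3]=0 c[5]=0 c[6]=0 c[7]=0 c[9]=0 c[10]=1 c[11]=1 c[12]=1 c[13]=0 c[14]=1 c[15]=1 c[17]=1 c[18]=0 c[19]=0 c[20]=1 c[21]=0 c[22]=0 c[23]=0 c[24]=0 c[25]=1 c[26]=0 c[27]=0 c[28]=0 c[29]=0 c[30]=1 c[31]=0
Data = 00000111011100100001000010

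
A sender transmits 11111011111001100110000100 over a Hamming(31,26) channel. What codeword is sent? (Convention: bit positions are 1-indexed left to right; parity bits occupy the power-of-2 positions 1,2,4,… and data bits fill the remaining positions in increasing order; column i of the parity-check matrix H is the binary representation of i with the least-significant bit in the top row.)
Codeword c = d · G (mod 2), d = 11111011111001100110000100:
  c[0] = d·G[:,0] = (11111011111001100110000100)·(11011010101101010101010101) mod 2 = 1+1+0+1+1+0+1+0+1+0+1+0+0+1+0+0+0+1+0+0+0+0+0+1+0+0 mod 2 = 0
  c[1] = d·G[:,1] = (11111011111001100110000100)·(10110110011011001100110011) mod 2 = 1+0+1+1+0+0+1+0+0+1+1+0+0+1+0+0+0+1+0+0+0+0+0+0+0+0 mod 2 = 0
  c[2] = d·G[:,2] = (11111011111001100110000100)·(10000000000000000000000000) mod 2 = 1+0+0+0+0+0+0+0+0+0+0+0+0+0+0+0+0+0+0+0+0+0+0+0+0+0 mod 2 = 1
  c[3] = d·G[:,3] = (11111011111001100110000100)·(01110001111000111100001111) mod 2 = 0+1+1+1+0+0+0+1+1+1+1+0+0+0+1+0+0+1+0+0+0+0+0+1+0+0 mod 2 = 0
  c[4] = d·G[:,4] = (11111011111001100110000100)·(01000000000000000000000000) mod 2 = 0+1+0+0+0+0+0+0+0+0+0+0+0+0+0+0+0+0+0+0+0+0+0+0+0+0 mod 2 = 1
  c[5] = d·G[:,5] = (11111011111001100110000100)·(00100000000000000000000000) mod 2 = 0+0+1+0+0+0+0+0+0+0+0+0+0+0+0+0+0+0+0+0+0+0+0+0+0+0 mod 2 = 1
  c[6] = d·G[:,6] = (11111011111001100110000100)·(00010000000000000000000000) mod 2 = 0+0+0+1+0+0+0+0+0+0+0+0+0+0+0+0+0+0+0+0+0+0+0+0+0+0 mod 2 = 1
  c[7] = d·G[:,7] = (11111011111001100110000100)·(00001111111000000011111111) mod 2 = 0+0+0+0+1+0+1+1+1+1+1+0+0+0+0+0+0+0+1+0+0+0+0+1+0+0 mod 2 = 0
  c[8] = d·G[:,8] = (11111011111001100110000100)·(00001000000000000000000000) mod 2 = 0+0+0+0+1+0+0+0+0+0+0+0+0+0+0+0+0+0+0+0+0+0+0+0+0+0 mod 2 = 1
  c[9] = d·G[:,9] = (11111011111001100110000100)·(00000100000000000000000000) mod 2 = 0+0+0+0+0+0+0+0+0+0+0+0+0+0+0+0+0+0+0+0+0+0+0+0+0+0 mod 2 = 0
  c[10] = d·G[:,10] = (11111011111001100110000100)·(00000010000000000000000000) mod 2 = 0+0+0+0+0+0+1+0+0+0+0+0+0+0+0+0+0+0+0+0+0+0+0+0+0+0 mod 2 = 1
  c[11] = d·G[:,11] = (11111011111001100110000100)·(00000001000000000000000000) mod 2 = 0+0+0+0+0+0+0+1+0+0+0+0+0+0+0+0+0+0+0+0+0+0+0+0+0+0 mod 2 = 1
  c[12] = d·G[:,12] = (11111011111001100110000100)·(00000000100000000000000000) mod 2 = 0+0+0+0+0+0+0+0+1+0+0+0+0+0+0+0+0+0+0+0+0+0+0+0+0+0 mod 2 = 1
  c[13] = d·G[:,13] = (11111011111001100110000100)·(00000000010000000000000000) mod 2 = 0+0+0+0+0+0+0+0+0+1+0+0+0+0+0+0+0+0+0+0+0+0+0+0+0+0 mod 2 = 1
  c[14] = d·G[:,14] = (11111011111001100110000100)·(00000000001000000000000000) mod 2 = 0+0+0+0+0+0+0+0+0+0+1+0+0+0+0+0+0+0+0+0+0+0+0+0+0+0 mod 2 = 1
  c[15] = d·G[:,15] = (11111011111001100110000100)·(00000000000111111111111111) mod 2 = 0+0+0+0+0+0+0+0+0+0+0+0+0+1+1+0+0+1+1+0+0+0+0+1+0+0 mod 2 = 1
  c[16] = d·G[:,16] = (11111011111001100110000100)·(00000000000100000000000000) mod 2 = 0+0+0+0+0+0+0+0+0+0+0+0+0+0+0+0+0+0+0+0+0+0+0+0+0+0 mod 2 = 0
  c[17] = d·G[:,17] = (11111011111001100110000100)·(00000000000010000000000000) mod 2 = 0+0+0+0+0+0+0+0+0+0+0+0+0+0+0+0+0+0+0+0+0+0+0+0+0+0 mod 2 = 0
  c[18] = d·G[:,18] = (11111011111001100110000100)·(00000000000001000000000000) mod 2 = 0+0+0+0+0+0+0+0+0+0+0+0+0+1+0+0+0+0+0+0+0+0+0+0+0+0 mod 2 = 1
  c[19] = d·G[:,19] = (11111011111001100110000100)·(00000000000000100000000000) mod 2 = 0+0+0+0+0+0+0+0+0+0+0+0+0+0+1+0+0+0+0+0+0+0+0+0+0+0 mod 2 = 1
  c[20] = d·G[:,20] = (11111011111001100110000100)·(00000000000000010000000000) mod 2 = 0+0+0+0+0+0+0+0+0+0+0+0+0+0+0+0+0+0+0+0+0+0+0+0+0+0 mod 2 = 0
  c[21] = d·G[:,21] = (11111011111001100110000100)·(00000000000000001000000000) mod 2 = 0+0+0+0+0+0+0+0+0+0+0+0+0+0+0+0+0+0+0+0+0+0+0+0+0+0 mod 2 = 0
  c[22] = d·G[:,22] = (11111011111001100110000100)·(00000000000000000100000000) mod 2 = 0+0+0+0+0+0+0+0+0+0+0+0+0+0+0+0+0+1+0+0+0+0+0+0+0+0 mod 2 = 1
  c[23] = d·G[:,23] = (11111011111001100110000100)·(00000000000000000010000000) mod 2 = 0+0+0+0+0+0+0+0+0+0+0+0+0+0+0+0+0+0+1+0+0+0+0+0+0+0 mod 2 = 1
  c[24] = d·G[:,24] = (11111011111001100110000100)·(00000000000000000001000000) mod 2 = 0+0+0+0+0+0+0+0+0+0+0+0+0+0+0+0+0+0+0+0+0+0+0+0+0+0 mod 2 = 0
  c[25] = d·G[:,25] = (11111011111001100110000100)·(00000000000000000000100000) mod 2 = 0+0+0+0+0+0+0+0+0+0+0+0+0+0+0+0+0+0+0+0+0+0+0+0+0+0 mod 2 = 0
  c[26] = d·G[:,26] = (11111011111001100110000100)·(00000000000000000000010000) mod 2 = 0+0+0+0+0+0+0+0+0+0+0+0+0+0+0+0+0+0+0+0+0+0+0+0+0+0 mod 2 = 0
  c[27] = d·G[:,27] = (11111011111001100110000100)·(00000000000000000000001000) mod 2 = 0+0+0+0+0+0+0+0+0+0+0+0+0+0+0+0+0+0+0+0+0+0+0+0+0+0 mod 2 = 0
  c[28] = d·G[:,28] = (11111011111001100110000100)·(00000000000000000000000100) mod 2 = 0+0+0+0+0+0+0+0+0+0+0+0+0+0+0+0+0+0+0+0+0+0+0+1+0+0 mod 2 = 1
  c[29] = d·G[:,29] = (11111011111001100110000100)·(00000000000000000000000010) mod 2 = 0+0+0+0+0+0+0+0+0+0+0+0+0+0+0+0+0+0+0+0+0+0+0+0+0+0 mod 2 = 0
  c[30] = d·G[:,30] = (11111011111001100110000100)·(00000000000000000000000001) mod 2 = 0+0+0+0+0+0+0+0+0+0+0+0+0+0+0+0+0+0+0+0+0+0+0+0+0+0 mod 2 = 0
Codeword = 0010111010111111001100110000100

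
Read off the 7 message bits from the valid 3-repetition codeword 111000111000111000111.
Split into 3-bit blocks: 111 000 111 000 111 000 111
Data = 1010101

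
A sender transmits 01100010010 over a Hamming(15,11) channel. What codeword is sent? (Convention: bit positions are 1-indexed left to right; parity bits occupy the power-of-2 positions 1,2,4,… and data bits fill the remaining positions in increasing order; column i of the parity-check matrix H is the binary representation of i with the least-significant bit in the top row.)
Codeword c = d · G (mod 2), d = 01100010010:
  c[0] = d·G[:,0] = (01100010010)·(11011010101) mod 2 = 0+1+0+0+0+0+1+0+0+0+0 mod 2 = 0
  c[1] = d·G[:,1] = (01100010010)·(10110110011) mod 2 = 0+0+1+0+0+0+1+0+0+1+0 mod 2 = 1
  c[2] = d·G[:,2] = (01100010010)·(10000000000) mod 2 = 0+0+0+0+0+0+0+0+0+0+0 mod 2 = 0
  c[3] = d·G[:,3] = (01100010010)·(01110001111) mod 2 = 0+1+1+0+0+0+0+0+0+1+0 mod 2 = 1
  c[4] = d·G[:,4] = (01100010010)·(01000000000) mod 2 = 0+1+0+0+0+0+0+0+0+0+0 mod 2 = 1
  c[5] = d·G[:,5] = (01100010010)·(00100000000) mod 2 = 0+0+1+0+0+0+0+0+0+0+0 mod 2 = 1
  c[6] = d·G[:,6] = (01100010010)·(00010000000) mod 2 = 0+0+0+0+0+0+0+0+0+0+0 mod 2 = 0
  c[7] = d·G[:,7] = (01100010010)·(00001111111) mod 2 = 0+0+0+0+0+0+1+0+0+1+0 mod 2 = 0
  c[8] = d·G[:,8] = (01100010010)·(00001000000) mod 2 = 0+0+0+0+0+0+0+0+0+0+0 mod 2 = 0
  c[9] = d·G[:,9] = (01100010010)·(00000100000) mod 2 = 0+0+0+0+0+0+0+0+0+0+0 mod 2 = 0
  c[10] = d·G[:,10] = (01100010010)·(00000010000) mod 2 = 0+0+0+0+0+0+1+0+0+0+0 mod 2 = 1
  c[11] = d·G[:,11] = (01100010010)·(00000001000) mod 2 = 0+0+0+0+0+0+0+0+0+0+0 mod 2 = 0
  c[12] = d·G[:,12] = (01100010010)·(00000000100) mod 2 = 0+0+0+0+0+0+0+0+0+0+0 mod 2 = 0
  c[13] = d·G[:,13] = (01100010010)·(00000000010) mod 2 = 0+0+0+0+0+0+0+0+0+1+0 mod 2 = 1
  c[14] = d·G[:,14] = (01100010010)·(00000000001) mod 2 = 0+0+0+0+0+0+0+0+0+0+0 mod 2 = 0
Codeword = 010111000010010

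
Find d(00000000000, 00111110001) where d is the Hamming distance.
XOR = 00111110001, count of 1s = 6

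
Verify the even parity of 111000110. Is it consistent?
Sum of all bits: 1+1+1+0+0+0+1+1+0 = 5; 5 mod 2 = 1. Result is 1 → parity error detected.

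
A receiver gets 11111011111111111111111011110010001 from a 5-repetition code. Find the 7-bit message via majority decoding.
Split into 5-bit blocks and majority-vote each:
  block 1 = 11111: 5 ones, 0 zeros → 1
  block 2 = 01111: 4 ones, 1 zeros → 1
  block 3 = 11111: 5 ones, 0 zeros → 1
  block 4 = 11111: 5 ones, 0 zeros → 1
  block 5 = 11101: 4 ones, 1 zeros → 1
  block 6 = 11100: 3 ones, 2 zeros → 1
  block 7 = 10001: 2 ones, 3 zeros → 0
Decoded = 1111110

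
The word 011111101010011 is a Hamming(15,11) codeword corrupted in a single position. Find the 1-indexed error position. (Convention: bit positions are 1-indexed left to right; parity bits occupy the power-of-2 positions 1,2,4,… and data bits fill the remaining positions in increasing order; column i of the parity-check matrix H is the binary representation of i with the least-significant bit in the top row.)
Syndrome s = H · r^T (mod 2), r = 011111101010011:
  s[0] = (101010101010101)·(011111101010011) mod 2 = 0+0+1+0+1+0+1+0+1+0+1+0+0+0+1 mod 2 = 0
  s[1] = (011001100110011)·(011111101010011) mod 2 = 0+1+1+0+0+1+1+0+0+0+1+0+0+1+1 mod 2 = 1
  s[2] = (000111100001111)·(011111101010011) mod 2 = 0+0+0+1+1+1+1+0+0+0+0+0+0+1+1 mod 2 = 0
  s[3] = (000000011111111)·(011111101010011) mod 2 = 0+0+0+0+0+0+0+0+1+0+1+0+0+1+1 mod 2 = 0
Syndrome = 0100
Column i of H is the binary representation of i, so the syndrome is the binary index of the flipped bit.
Read s = 0100 with s[0] as LSB: 0·2^0 + 1·2^1 + 0·2^2 + 0·2^3 = 2.
Error is at bit position 2.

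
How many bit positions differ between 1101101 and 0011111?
XOR = 1110010, count of 1s = 4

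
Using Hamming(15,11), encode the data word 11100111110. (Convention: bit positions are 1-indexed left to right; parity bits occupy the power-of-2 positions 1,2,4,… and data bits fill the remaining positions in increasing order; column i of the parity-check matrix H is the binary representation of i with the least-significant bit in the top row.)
Codeword c = d · G (mod 2), d = 11100111110:
  c[0] = d·G[:,0] = (11100111110)·(11011010101) mod 2 = 1+1+0+0+0+0+1+0+1+0+0 mod 2 = 0
  c[1] = d·G[:,1] = (11100111110)·(10110110011) mod 2 = 1+0+1+0+0+1+1+0+0+1+0 mod 2 = 1
  c[2] = d·G[:,2] = (11100111110)·(10000000000) mod 2 = 1+0+0+0+0+0+0+0+0+0+0 mod 2 = 1
  c[3] = d·G[:,3] = (11100111110)·(01110001111) mod 2 = 0+1+1+0+0+0+0+1+1+1+0 mod 2 = 1
  c[4] = d·G[:,4] = (11100111110)·(01000000000) mod 2 = 0+1+0+0+0+0+0+0+0+0+0 mod 2 = 1
  c[5] = d·G[:,5] = (11100111110)·(00100000000) mod 2 = 0+0+1+0+0+0+0+0+0+0+0 mod 2 = 1
  c[6] = d·G[:,6] = (11100111110)·(00010000000) mod 2 = 0+0+0+0+0+0+0+0+0+0+0 mod 2 = 0
  c[7] = d·G[:,7] = (11100111110)·(00001111111) mod 2 = 0+0+0+0+0+1+1+1+1+1+0 mod 2 = 1
  c[8] = d·G[:,8] = (11100111110)·(00001000000) mod 2 = 0+0+0+0+0+0+0+0+0+0+0 mod 2 = 0
  c[9] = d·G[:,9] = (11100111110)·(00000100000) mod 2 = 0+0+0+0+0+1+0+0+0+0+0 mod 2 = 1
  c[10] = d·G[:,10] = (11100111110)·(00000010000) mod 2 = 0+0+0+0+0+0+1+0+0+0+0 mod 2 = 1
  c[11] = d·G[:,11] = (11100111110)·(00000001000) mod 2 = 0+0+0+0+0+0+0+1+0+0+0 mod 2 = 1
  c[12] = d·G[:,12] = (11100111110)·(00000000100) mod 2 = 0+0+0+0+0+0+0+0+1+0+0 mod 2 = 1
  c[13] = d·G[:,13] = (11100111110)·(00000000010) mod 2 = 0+0+0+0+0+0+0+0+0+1+0 mod 2 = 1
  c[14] = d·G[:,14] = (11100111110)·(00000000001) mod 2 = 0+0+0+0+0+0+0+0+0+0+0 mod 2 = 0
Codeword = 011111010111110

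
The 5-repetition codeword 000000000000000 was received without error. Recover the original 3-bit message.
Split into 5-bit blocks: 00000 00000 00000
Data = 000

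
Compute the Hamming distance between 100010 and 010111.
XOR = 110101, count of 1s = 4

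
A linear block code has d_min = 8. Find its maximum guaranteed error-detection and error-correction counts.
(a) Detection requires d_min ≥ e+1, so e ≤ d_min − 1 = 7.
(b) Correction requires d_min ≥ 2t+1, so t ≤ ⌊(d_min − 1)/2⌋ = ⌊7/2⌋ = 3.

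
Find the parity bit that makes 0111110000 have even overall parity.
Sum of data bits: 0+1+1+1+1+1+0+0+0+0 = 5.
5 mod 2 = 1, so parity bit = 1.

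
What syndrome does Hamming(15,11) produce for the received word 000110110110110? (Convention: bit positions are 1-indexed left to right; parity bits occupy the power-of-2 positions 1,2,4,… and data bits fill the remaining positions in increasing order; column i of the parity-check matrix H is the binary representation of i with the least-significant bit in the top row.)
Syndrome s = H · r^T (mod 2), r = 000110110110110:
  s[0] = (101010101010101)·(000110110110110) mod 2 = 0+0+0+0+1+0+1+0+0+0+1+0+1+0+0 mod 2 = 0
  s[1] = (011001100110011)·(000110110110110) mod 2 = 0+0+0+0+0+0+1+0+0+1+1+0+0+1+0 mod 2 = 0
  s[2] = (000111100001111)·(000110110110110) mod 2 = 0+0+0+1+1+0+1+0+0+0+0+0+1+1+0 mod 2 = 1
  s[3] = (000000011111111)·(000110110110110) mod 2 = 0+0+0+0+0+0+0+1+0+1+1+0+1+1+0 mod 2 = 1
Syndrome = 0011
Non-zero syndrome: error at position 12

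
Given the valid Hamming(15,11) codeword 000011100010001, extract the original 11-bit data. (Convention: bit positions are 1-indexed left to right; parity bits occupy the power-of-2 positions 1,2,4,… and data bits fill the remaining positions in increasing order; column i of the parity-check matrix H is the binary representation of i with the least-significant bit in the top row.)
Parity bits occupy power-of-2 positions; data bits are at positions {3,5,6,7,9,10,11,12,13,14,15} (1-indexed).
Extract: c[3]=0 c[5]=1 c[6]=1 c[7]=1 c[9]=0 c[10]=0 c[11]=1 c[12]=0 c[13]=0 c[14]=0 c[15]=1
Data = 01110010001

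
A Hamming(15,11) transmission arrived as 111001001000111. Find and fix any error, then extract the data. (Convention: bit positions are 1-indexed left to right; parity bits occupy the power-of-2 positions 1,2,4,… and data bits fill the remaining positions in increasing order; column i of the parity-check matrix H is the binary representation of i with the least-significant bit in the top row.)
Syndrome s = H · r^T (mod 2), r = 111001001000111:
  s[0] = (101010101010101)·(111001001000111) mod 2 = 1+0+1+0+0+0+0+0+1+0+0+0+1+0+1 mod 2 = 1
  s[1] = (011001100110011)·(111001001000111) mod 2 = 0+1+1+0+0+1+0+0+0+0+0+0+0+1+1 mod 2 = 1
  s[2] = (000111100001111)·(111001001000111) mod 2 = 0+0+0+0+0+1+0+0+0+0+0+0+1+1+1 mod 2 = 0
  s[3] = (000000011111111)·(111001001000111) mod 2 = 0+0+0+0+0+0+0+0+1+0+0+0+1+1+1 mod 2 = 0
Syndrome = 1100
Column 3 of H equals this syndrome → error at bit 3 (1-indexed).
Flip bit 3: 111001001000111 → 110001001000111
Extract data bits at positions {3,5,6,7,9,10,11,12,13,14,15}: 00101000111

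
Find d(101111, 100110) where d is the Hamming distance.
XOR = 001001, count of 1s = 2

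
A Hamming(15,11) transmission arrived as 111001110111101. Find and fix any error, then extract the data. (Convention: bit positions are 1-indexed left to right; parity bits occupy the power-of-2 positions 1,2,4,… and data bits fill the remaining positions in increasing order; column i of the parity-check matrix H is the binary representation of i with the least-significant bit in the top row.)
Syndrome s = H · r^T (mod 2), r = 111001110111101:
  s[0] = (101010101010101)·(111001110111101) mod 2 = 1+0+1+0+0+0+1+0+0+0+1+0+1+0+1 mod 2 = 0
  s[1] = (011001100110011)·(111001110111101) mod 2 = 0+1+1+0+0+1+1+0+0+1+1+0+0+0+1 mod 2 = 1
  s[2] = (000111100001111)·(111001110111101) mod 2 = 0+0+0+0+0+1+1+0+0+0+0+1+1+0+1 mod 2 = 1
  s[3] = (000000011111111)·(111001110111101) mod 2 = 0+0+0+0+0+0+0+1+0+1+1+1+1+0+1 mod 2 = 0
Syndrome = 0110
Column 6 of H equals this syndrome → error at bit 6 (1-indexed).
Flip bit 6: 111001110111101 → 111000110111101
Extract data bits at positions {3,5,6,7,9,10,11,12,13,14,15}: 10010111101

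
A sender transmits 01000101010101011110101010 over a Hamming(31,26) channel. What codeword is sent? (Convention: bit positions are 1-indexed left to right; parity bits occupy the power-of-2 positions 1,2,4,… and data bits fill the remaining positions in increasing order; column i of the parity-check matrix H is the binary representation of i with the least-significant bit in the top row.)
Codeword c = d · G (mod 2), d = 01000101010101011110101010:
  c[0] = d·G[:,0] = (01000101010101011110101010)·(11011010101101010101010101) mod 2 = 0+1+0+0+0+0+0+0+0+0+0+1+0+1+0+1+0+1+0+0+0+0+0+0+0+0 mod 2 = 1
  c[1] = d·G[:,1] = (01000101010101011110101010)·(10110110011011001100110011) mod 2 = 0+0+0+0+0+1+0+0+0+1+0+0+0+1+0+0+1+1+0+0+1+0+0+0+1+0 mod 2 = 1
  c[2] = d·G[:,2] = (01000101010101011110101010)·(10000000000000000000000000) mod 2 = 0+0+0+0+0+0+0+0+0+0+0+0+0+0+0+0+0+0+0+0+0+0+0+0+0+0 mod 2 = 0
  c[3] = d·G[:,3] = (01000101010101011110101010)·(01110001111000111100001111) mod 2 = 0+1+0+0+0+0+0+1+0+1+0+0+0+0+0+1+1+1+0+0+0+0+1+0+1+0 mod 2 = 0
  c[4] = d·G[:,4] = (01000101010101011110101010)·(01000000000000000000000000) mod 2 = 0+1+0+0+0+0+0+0+0+0+0+0+0+0+0+0+0+0+0+0+0+0+0+0+0+0 mod 2 = 1
  c[5] = d·G[:,5] = (01000101010101011110101010)·(00100000000000000000000000) mod 2 = 0+0+0+0+0+0+0+0+0+0+0+0+0+0+0+0+0+0+0+0+0+0+0+0+0+0 mod 2 = 0
  c[6] = d·G[:,6] = (01000101010101011110101010)·(00010000000000000000000000) mod 2 = 0+0+0+0+0+0+0+0+0+0+0+0+0+0+0+0+0+0+0+0+0+0+0+0+0+0 mod 2 = 0
  c[7] = d·G[:,7] = (01000101010101011110101010)·(00001111111000000011111111) mod 2 = 0+0+0+0+0+1+0+1+0+1+0+0+0+0+0+0+0+0+1+0+1+0+1+0+1+0 mod 2 = 1
  c[8] = d·G[:,8] = (01000101010101011110101010)·(00001000000000000000000000) mod 2 = 0+0+0+0+0+0+0+0+0+0+0+0+0+0+0+0+0+0+0+0+0+0+0+0+0+0 mod 2 = 0
  c[9] = d·G[:,9] = (01000101010101011110101010)·(00000100000000000000000000) mod 2 = 0+0+0+0+0+1+0+0+0+0+0+0+0+0+0+0+0+0+0+0+0+0+0+0+0+0 mod 2 = 1
  c[10] = d·G[:,10] = (01000101010101011110101010)·(00000010000000000000000000) mod 2 = 0+0+0+0+0+0+0+0+0+0+0+0+0+0+0+0+0+0+0+0+0+0+0+0+0+0 mod 2 = 0
  c[11] = d·G[:,11] = (01000101010101011110101010)·(00000001000000000000000000) mod 2 = 0+0+0+0+0+0+0+1+0+0+0+0+0+0+0+0+0+0+0+0+0+0+0+0+0+0 mod 2 = 1
  c[12] = d·G[:,12] = (01000101010101011110101010)·(00000000100000000000000000) mod 2 = 0+0+0+0+0+0+0+0+0+0+0+0+0+0+0+0+0+0+0+0+0+0+0+0+0+0 mod 2 = 0
  c[13] = d·G[:,13] = (01000101010101011110101010)·(00000000010000000000000000) mod 2 = 0+0+0+0+0+0+0+0+0+1+0+0+0+0+0+0+0+0+0+0+0+0+0+0+0+0 mod 2 = 1
  c[14] = d·G[:,14] = (01000101010101011110101010)·(00000000001000000000000000) mod 2 = 0+0+0+0+0+0+0+0+0+0+0+0+0+0+0+0+0+0+0+0+0+0+0+0+0+0 mod 2 = 0
  c[15] = d·G[:,15] = (01000101010101011110101010)·(00000000000111111111111111) mod 2 = 0+0+0+0+0+0+0+0+0+0+0+1+0+1+0+1+1+1+1+0+1+0+1+0+1+0 mod 2 = 1
  c[16] = d·G[:,16] = (01000101010101011110101010)·(00000000000100000000000000) mod 2 = 0+0+0+0+0+0+0+0+0+0+0+1+0+0+0+0+0+0+0+0+0+0+0+0+0+0 mod 2 = 1
  c[17] = d·G[:,17] = (01000101010101011110101010)·(00000000000010000000000000) mod 2 = 0+0+0+0+0+0+0+0+0+0+0+0+0+0+0+0+0+0+0+0+0+0+0+0+0+0 mod 2 = 0
  c[18] = d·G[:,18] = (01000101010101011110101010)·(00000000000001000000000000) mod 2 = 0+0+0+0+0+0+0+0+0+0+0+0+0+1+0+0+0+0+0+0+0+0+0+0+0+0 mod 2 = 1
  c[19] = d·G[:,19] = (01000101010101011110101010)·(00000000000000100000000000) mod 2 = 0+0+0+0+0+0+0+0+0+0+0+0+0+0+0+0+0+0+0+0+0+0+0+0+0+0 mod 2 = 0
  c[20] = d·G[:,20] = (01000101010101011110101010)·(00000000000000010000000000) mod 2 = 0+0+0+0+0+0+0+0+0+0+0+0+0+0+0+1+0+0+0+0+0+0+0+0+0+0 mod 2 = 1
  c[21] = d·G[:,21] = (01000101010101011110101010)·(00000000000000001000000000) mod 2 = 0+0+0+0+0+0+0+0+0+0+0+0+0+0+0+0+1+0+0+0+0+0+0+0+0+0 mod 2 = 1
  c[22] = d·G[:,22] = (01000101010101011110101010)·(00000000000000000100000000) mod 2 = 0+0+0+0+0+0+0+0+0+0+0+0+0+0+0+0+0+1+0+0+0+0+0+0+0+0 mod 2 = 1
  c[23] = d·G[:,23] = (01000101010101011110101010)·(00000000000000000010000000) mod 2 = 0+0+0+0+0+0+0+0+0+0+0+0+0+0+0+0+0+0+1+0+0+0+0+0+0+0 mod 2 = 1
  c[24] = d·G[:,24] = (01000101010101011110101010)·(00000000000000000001000000) mod 2 = 0+0+0+0+0+0+0+0+0+0+0+0+0+0+0+0+0+0+0+0+0+0+0+0+0+0 mod 2 = 0
  c[25] = d·G[:,25] = (01000101010101011110101010)·(00000000000000000000100000) mod 2 = 0+0+0+0+0+0+0+0+0+0+0+0+0+0+0+0+0+0+0+0+1+0+0+0+0+0 mod 2 = 1
  c[26] = d·G[:,26] = (01000101010101011110101010)·(00000000000000000000010000) mod 2 = 0+0+0+0+0+0+0+0+0+0+0+0+0+0+0+0+0+0+0+0+0+0+0+0+0+0 mod 2 = 0
  c[27] = d·G[:,27] = (01000101010101011110101010)·(00000000000000000000001000) mod 2 = 0+0+0+0+0+0+0+0+0+0+0+0+0+0+0+0+0+0+0+0+0+0+1+0+0+0 mod 2 = 1
  c[28] = d·G[:,28] = (01000101010101011110101010)·(00000000000000000000000100) mod 2 = 0+0+0+0+0+0+0+0+0+0+0+0+0+0+0+0+0+0+0+0+0+0+0+0+0+0 mod 2 = 0
  c[29] = d·G[:,29] = (01000101010101011110101010)·(00000000000000000000000010) mod 2 = 0+0+0+0+0+0+0+0+0+0+0+0+0+0+0+0+0+0+0+0+0+0+0+0+1+0 mod 2 = 1
  c[30] = d·G[:,30] = (01000101010101011110101010)·(00000000000000000000000001) mod 2 = 0+0+0+0+0+0+0+0+0+0+0+0+0+0+0+0+0+0+0+0+0+0+0+0+0+0 mod 2 = 0
Codeword = 1100100101010101101011110101010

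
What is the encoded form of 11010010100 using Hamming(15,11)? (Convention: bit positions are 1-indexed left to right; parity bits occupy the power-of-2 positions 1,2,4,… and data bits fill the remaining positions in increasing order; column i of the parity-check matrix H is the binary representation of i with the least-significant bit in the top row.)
Codeword c = d · G (mod 2), d = 11010010100:
  c[0] = d·G[:,0] = (11010010100)·(11011010101) mod 2 = 1+1+0+1+0+0+1+0+1+0+0 mod 2 = 1
  c[1] = d·G[:,1] = (11010010100)·(10110110011) mod 2 = 1+0+0+1+0+0+1+0+0+0+0 mod 2 = 1
  c[2] = d·G[:,2] = (11010010100)·(10000000000) mod 2 = 1+0+0+0+0+0+0+0+0+0+0 mod 2 = 1
  c[3] = d·G[:,3] = (11010010100)·(01110001111) mod 2 = 0+1+0+1+0+0+0+0+1+0+0 mod 2 = 1
  c[4] = d·G[:,4] = (11010010100)·(01000000000) mod 2 = 0+1+0+0+0+0+0+0+0+0+0 mod 2 = 1
  c[5] = d·G[:,5] = (11010010100)·(00100000000) mod 2 = 0+0+0+0+0+0+0+0+0+0+0 mod 2 = 0
  c[6] = d·G[:,6] = (11010010100)·(00010000000) mod 2 = 0+0+0+1+0+0+0+0+0+0+0 mod 2 = 1
  c[7] = d·G[:,7] = (11010010100)·(00001111111) mod 2 = 0+0+0+0+0+0+1+0+1+0+0 mod 2 = 0
  c[8] = d·G[:,8] = (11010010100)·(00001000000) mod 2 = 0+0+0+0+0+0+0+0+0+0+0 mod 2 = 0
  c[9] = d·G[:,9] = (11010010100)·(00000100000) mod 2 = 0+0+0+0+0+0+0+0+0+0+0 mod 2 = 0
  c[10] = d·G[:,10] = (11010010100)·(00000010000) mod 2 = 0+0+0+0+0+0+1+0+0+0+0 mod 2 = 1
  c[11] = d·G[:,11] = (11010010100)·(00000001000) mod 2 = 0+0+0+0+0+0+0+0+0+0+0 mod 2 = 0
  c[12] = d·G[:,12] = (11010010100)·(00000000100) mod 2 = 0+0+0+0+0+0+0+0+1+0+0 mod 2 = 1
  c[13] = d·G[:,13] = (11010010100)·(00000000010) mod 2 = 0+0+0+0+0+0+0+0+0+0+0 mod 2 = 0
  c[14] = d·G[:,14] = (11010010100)·(00000000001) mod 2 = 0+0+0+0+0+0+0+0+0+0+0 mod 2 = 0
Codeword = 111110100010100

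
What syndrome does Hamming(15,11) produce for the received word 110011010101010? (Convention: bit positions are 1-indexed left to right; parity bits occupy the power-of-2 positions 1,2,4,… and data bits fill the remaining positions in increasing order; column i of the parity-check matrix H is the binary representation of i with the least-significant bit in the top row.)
Syndrome s = H · r^T (mod 2), r = 110011010101010:
  s[0] = (101010101010101)·(110011010101010) mod 2 = 1+0+0+0+1+0+0+0+0+0+0+0+0+0+0 mod 2 = 0
  s[1] = (011001100110011)·(110011010101010) mod 2 = 0+1+0+0+0+1+0+0+0+1+0+0+0+1+0 mod 2 = 0
  s[2] = (000111100001111)·(110011010101010) mod 2 = 0+0+0+0+1+1+0+0+0+0+0+1+0+1+0 mod 2 = 0
  s[3] = (000000011111111)·(110011010101010) mod 2 = 0+0+0+0+0+0+0+1+0+1+0+1+0+1+0 mod 2 = 0
Syndrome = 0000
s = 0: no error detected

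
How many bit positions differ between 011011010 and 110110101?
XOR = 101101111, count of 1s = 7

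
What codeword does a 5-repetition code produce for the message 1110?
Repeat each bit 5× and concatenate:
1→11111  1→11111  1→11111  0→00000
Codeword = 11111111111111100000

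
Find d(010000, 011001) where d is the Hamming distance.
XOR = 001001, count of 1s = 2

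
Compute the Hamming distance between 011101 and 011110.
XOR = 000011, count of 1s = 2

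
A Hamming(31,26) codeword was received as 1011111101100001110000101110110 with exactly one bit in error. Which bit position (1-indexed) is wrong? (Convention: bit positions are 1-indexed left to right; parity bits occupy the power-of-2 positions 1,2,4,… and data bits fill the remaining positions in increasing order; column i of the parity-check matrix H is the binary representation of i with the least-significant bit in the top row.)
Syndrome s = H · r^T (mod 2), r = 1011111101100001110000101110110:
  s[0] = (1010101010101010101010101010101)·(1011111101100001110000101110110) mod 2 = 1+0+1+0+1+0+1+0+0+0+1+0+0+0+0+0+1+0+0+0+0+0+1+0+1+0+1+0+1+0+0 mod 2 = 0
  s[1] = (0110011001100110011001100110011)·(1011111101100001110000101110110) mod 2 = 0+0+1+0+0+1+1+0+0+1+1+0+0+0+0+0+0+1+0+0+0+0+1+0+0+1+1+0+0+1+0 mod 2 = 0
  s[2] = (0001111000011110000111100001111)·(1011111101100001110000101110110) mod 2 = 0+0+0+1+1+1+1+0+0+0+0+0+0+0+0+0+0+0+0+0+0+0+1+0+0+0+0+0+1+1+0 mod 2 = 1
  s[3] = (0000000111111110000000011111111)·(1011111101100001110000101110110) mod 2 = 0+0+0+0+0+0+0+1+0+1+1+0+0+0+0+0+0+0+0+0+0+0+0+0+1+1+1+0+1+1+0 mod 2 = 0
  s[4] = (0000000000000001111111111111111)·(1011111101100001110000101110110) mod 2 = 0+0+0+0+0+0+0+0+0+0+0+0+0+0+0+1+1+1+0+0+0+0+1+0+1+1+1+0+1+1+0 mod 2 = 1
Syndrome = 00101
Column i of H is the binary representation of i, so the syndrome is the binary index of the flipped bit.
Read s = 00101 with s[0] as LSB: 0·2^0 + 0·2^1 + 1·2^2 + 0·2^3 + 1·2^4 = 20.
Error is at bit position 20.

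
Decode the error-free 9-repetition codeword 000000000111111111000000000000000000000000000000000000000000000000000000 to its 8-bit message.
Split into 9-bit blocks: 000000000 111111111 000000000 000000000 000000000 000000000 000000000 000000000
Data = 01000000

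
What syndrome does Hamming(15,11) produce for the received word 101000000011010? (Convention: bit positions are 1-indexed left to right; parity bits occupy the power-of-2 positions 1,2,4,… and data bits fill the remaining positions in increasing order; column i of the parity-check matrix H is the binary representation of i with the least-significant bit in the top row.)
Syndrome s = H · r^T (mod 2), r = 101000000011010:
  s[0] = (101010101010101)·(101000000011010) mod 2 = 1+0+1+0+0+0+0+0+0+0+1+0+0+0+0 mod 2 = 1
  s[1] = (011001100110011)·(101000000011010) mod 2 = 0+0+1+0+0+0+0+0+0+0+1+0+0+1+0 mod 2 = 1
  s[2] = (000111100001111)·(101000000011010) mod 2 = 0+0+0+0+0+0+0+0+0+0+0+1+0+1+0 mod 2 = 0
  s[3] = (000000011111111)·(101000000011010) mod 2 = 0+0+0+0+0+0+0+0+0+0+1+1+0+1+0 mod 2 = 1
Syndrome = 1101
Non-zero syndrome: error at position 11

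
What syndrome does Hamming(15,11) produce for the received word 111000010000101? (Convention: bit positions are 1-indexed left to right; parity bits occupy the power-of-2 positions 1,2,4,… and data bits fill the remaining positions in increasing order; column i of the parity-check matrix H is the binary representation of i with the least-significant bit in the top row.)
Syndrome s = H · r^T (mod 2), r = 111000010000101:
  s[0] = (101010101010101)·(111000010000101) mod 2 = 1+0+1+0+0+0+0+0+0+0+0+0+1+0+1 mod 2 = 0
  s[1] = (011001100110011)·(111000010000101) mod 2 = 0+1+1+0+0+0+0+0+0+0+0+0+0+0+1 mod 2 = 1
  s[2] = (000111100001111)·(111000010000101) mod 2 = 0+0+0+0+0+0+0+0+0+0+0+0+1+0+1 mod 2 = 0
  s[3] = (000000011111111)·(111000010000101) mod 2 = 0+0+0+0+0+0+0+1+0+0+0+0+1+0+1 mod 2 = 1
Syndrome = 0101
Non-zero syndrome: error at position 10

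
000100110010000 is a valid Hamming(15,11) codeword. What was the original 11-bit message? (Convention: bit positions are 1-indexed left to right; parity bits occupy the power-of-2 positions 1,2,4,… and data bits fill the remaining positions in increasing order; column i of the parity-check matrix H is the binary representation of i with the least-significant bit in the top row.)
Parity bits occupy power-of-2 positions; data bits are at positions {3,5,6,7,9,10,11,12,13,14,15} (1-indexed).
Extract: c[3]=0 c[5]=0 c[6]=0 c[7]=1 c[9]=0 c[10]=0 c[11]=1 c[12]=0 c[13]=0 c[14]=0 c[15]=0
Data = 00010010000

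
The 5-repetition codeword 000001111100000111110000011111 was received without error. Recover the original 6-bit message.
Split into 5-bit blocks: 00000 11111 00000 11111 00000 11111
Data = 010101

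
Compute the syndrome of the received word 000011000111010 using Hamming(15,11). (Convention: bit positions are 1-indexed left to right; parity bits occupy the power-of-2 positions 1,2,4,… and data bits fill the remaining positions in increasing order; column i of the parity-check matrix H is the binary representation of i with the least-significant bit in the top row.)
Syndrome s = H · r^T (mod 2), r = 000011000111010:
  s[0] = (101010101010101)·(000011000111010) mod 2 = 0+0+0+0+1+0+0+0+0+0+1+0+0+0+0 mod 2 = 0
  s[1] = (011001100110011)·(000011000111010) mod 2 = 0+0+0+0+0+1+0+0+0+1+1+0+0+1+0 mod 2 = 0
  s[2] = (000111100001111)·(000011000111010) mod 2 = 0+0+0+0+1+1+0+0+0+0+0+1+0+1+0 mod 2 = 0
  s[3] = (000000011111111)·(000011000111010) mod 2 = 0+0+0+0+0+0+0+0+0+1+1+1+0+1+0 mod 2 = 0
Syndrome = 0000
s = 0: no error detected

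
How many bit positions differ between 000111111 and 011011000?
XOR = 011100111, count of 1s = 6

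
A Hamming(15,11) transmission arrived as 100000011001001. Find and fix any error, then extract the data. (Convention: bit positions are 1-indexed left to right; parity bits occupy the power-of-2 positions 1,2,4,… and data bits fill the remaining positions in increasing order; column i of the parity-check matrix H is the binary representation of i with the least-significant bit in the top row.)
Syndrome s = H · r^T (mod 2), r = 100000011001001:
  s[0] = (101010101010101)·(100000011001001) mod 2 = 1+0+0+0+0+0+0+0+1+0+0+0+0+0+1 mod 2 = 1
  s[1] = (011001100110011)·(100000011001001) mod 2 = 0+0+0+0+0+0+0+0+0+0+0+0+0+0+1 mod 2 = 1
  s[2] = (000111100001111)·(100000011001001) mod 2 = 0+0+0+0+0+0+0+0+0+0+0+1+0+0+1 mod 2 = 0
  s[3] = (000000011111111)·(100000011001001) mod 2 = 0+0+0+0+0+0+0+1+1+0+0+1+0+0+1 mod 2 = 0
Syndrome = 1100
Column 3 of H equals this syndrome → error at bit 3 (1-indexed).
Flip bit 3: 100000011001001 → 101000011001001
Extract data bits at positions {3,5,6,7,9,10,11,12,13,14,15}: 10001001001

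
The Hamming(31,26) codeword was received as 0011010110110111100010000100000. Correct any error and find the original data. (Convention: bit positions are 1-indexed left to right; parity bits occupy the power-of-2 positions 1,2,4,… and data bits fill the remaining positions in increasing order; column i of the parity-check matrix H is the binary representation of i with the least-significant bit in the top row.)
Syndrome s = H · r^T (mod 2), r = 0011010110110111100010000100000:
  s[0] = (1010101010101010101010101010101)·(0011010110110111100010000100000) mod 2 = 0+0+1+0+0+0+0+0+1+0+1+0+0+0+1+0+1+0+0+0+1+0+0+0+0+0+0+0+0+0+0 mod 2 = 0
  s[1] = (0110011001100110011001100110011)·(0011010110110111100010000100000) mod 2 = 0+0+1+0+0+1+0+0+0+0+1+0+0+1+1+0+0+0+0+0+0+0+0+0+0+1+0+0+0+0+0 mod 2 = 0
  s[2] = (0001111000011110000111100001111)·(0011010110110111100010000100000) mod 2 = 0+0+0+1+0+1+0+0+0+0+0+1+0+1+1+0+0+0+0+0+1+0+0+0+0+0+0+0+0+0+0 mod 2 = 0
  s[3] = (0000000111111110000000011111111)·(0011010110110111100010000100000) mod 2 = 0+0+0+0+0+0+0+1+1+0+1+1+0+1+1+0+0+0+0+0+0+0+0+0+0+1+0+0+0+0+0 mod 2 = 1
  s[4] = (0000000000000001111111111111111)·(0011010110110111100010000100000) mod 2 = 0+0+0+0+0+0+0+0+0+0+0+0+0+0+0+1+1+0+0+0+1+0+0+0+0+1+0+0+0+0+0 mod 2 = 0
Syndrome = 00010
Column 8 of H equals this syndrome → error at bit 8 (1-indexed).
Flip bit 8: 0011010110110111100010000100000 → 0011010010110111100010000100000
Extract data bits at positions {3,5,6,7,9,10,11,12,13,14,15,17,18,19,20,21,22,23,24,25,26,27,28,29,30,31}: 10101011011100010000100000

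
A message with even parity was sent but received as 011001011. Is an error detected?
Sum of received bits: 0+1+1+0+0+1+0+1+1 = 5; 5 mod 2 = 1. Result is 1 ≠ 0 → error detected.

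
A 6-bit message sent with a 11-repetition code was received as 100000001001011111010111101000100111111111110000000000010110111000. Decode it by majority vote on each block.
Split into 11-bit blocks and majority-vote each:
  block 1 = 10000000100: 2 ones, 9 zeros → 0
  block 2 = 10111110101: 8 ones, 3 zeros → 1
  block 3 = 11101000100: 5 ones, 6 zeros → 0
  block 4 = 11111111111: 11 ones, 0 zeros → 1
  block 5 = 00000000000: 0 ones, 11 zeros → 0
  block 6 = 10110111000: 6 ones, 5 zeros → 1
Decoded = 010101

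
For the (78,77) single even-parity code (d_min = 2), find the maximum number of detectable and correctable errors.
Detection only: up to d_min − 1 = 1 errors.
Correction: up to ⌊(d_min − 1)/2⌋ = ⌊1/2⌋ = 0 errors.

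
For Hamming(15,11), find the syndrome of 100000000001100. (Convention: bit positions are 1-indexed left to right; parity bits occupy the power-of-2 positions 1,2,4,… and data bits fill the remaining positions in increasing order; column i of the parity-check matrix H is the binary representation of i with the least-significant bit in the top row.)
Syndrome s = H · r^T (mod 2), r = 100000000001100:
  s[0] = (101010101010101)·(100000000001100) mod 2 = 1+0+0+0+0+0+0+0+0+0+0+0+1+0+0 mod 2 = 0
  s[1] = (011001100110011)·(100000000001100) mod 2 = 0+0+0+0+0+0+0+0+0+0+0+0+0+0+0 mod 2 = 0
  s[2] = (000111100001111)·(100000000001100) mod 2 = 0+0+0+0+0+0+0+0+0+0+0+1+1+0+0 mod 2 = 0
  s[3] = (000000011111111)·(100000000001100) mod 2 = 0+0+0+0+0+0+0+0+0+0+0+1+1+0+0 mod 2 = 0
Syndrome = 0000
s = 0: no error detected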